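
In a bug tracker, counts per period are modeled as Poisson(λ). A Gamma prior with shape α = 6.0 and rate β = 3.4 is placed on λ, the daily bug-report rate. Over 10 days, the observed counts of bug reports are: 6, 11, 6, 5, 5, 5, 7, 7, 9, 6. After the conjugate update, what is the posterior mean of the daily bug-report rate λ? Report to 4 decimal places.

5.4478

With a Gamma(shape α, rate β) prior, the Poisson likelihood is conjugate: the posterior is Gamma(α + ΣXᵢ, β + n).
Sum of counts S = 67 over n = 10 days.
Posterior: Gamma(α+S, β+n) = Gamma(6.0+67, 3.4+10) = Gamma(73.0, 13.4).
Posterior mean = α/β = 73.0/13.4 = 5.4478.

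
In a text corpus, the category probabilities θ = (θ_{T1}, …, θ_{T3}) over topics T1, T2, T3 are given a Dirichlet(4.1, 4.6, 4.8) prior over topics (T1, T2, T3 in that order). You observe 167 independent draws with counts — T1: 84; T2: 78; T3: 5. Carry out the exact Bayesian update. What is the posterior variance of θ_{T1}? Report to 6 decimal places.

0.001377

The Dirichlet prior is conjugate to the Multinomial likelihood: each posterior αⱼ = prior αⱼ + observed count nⱼ.
Posterior concentration: (88.1, 82.6, 9.8), total = 180.5.
Var[θ_j] = α_j(Σα−α_j)/((Σα)²(Σα+1)) = 88.1·92.4/(180.5²·181.5) = 0.001377.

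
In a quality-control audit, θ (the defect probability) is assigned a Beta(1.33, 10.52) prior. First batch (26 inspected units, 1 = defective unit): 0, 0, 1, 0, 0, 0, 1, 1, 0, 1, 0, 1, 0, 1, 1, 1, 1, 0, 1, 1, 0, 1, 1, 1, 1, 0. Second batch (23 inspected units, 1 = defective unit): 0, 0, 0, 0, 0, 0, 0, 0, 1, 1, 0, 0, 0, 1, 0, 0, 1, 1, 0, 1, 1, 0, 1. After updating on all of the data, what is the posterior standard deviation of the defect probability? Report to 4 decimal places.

The Beta prior is conjugate to a Binomial/Bernoulli likelihood; the update adds successes to α and failures to β.
After batch 1: Beta(1.33+15, 10.52+11) = Beta(16.33, 21.52).
After batch 2: Beta(16.33+8, 21.52+15) = Beta(24.33, 36.52).
Var = αβ/((α+β)²(α+β+1)) = 24.33·36.52/(60.85²·61.85) = 0.00387982; SD = √0.00387982 = 0.0623.

0.0623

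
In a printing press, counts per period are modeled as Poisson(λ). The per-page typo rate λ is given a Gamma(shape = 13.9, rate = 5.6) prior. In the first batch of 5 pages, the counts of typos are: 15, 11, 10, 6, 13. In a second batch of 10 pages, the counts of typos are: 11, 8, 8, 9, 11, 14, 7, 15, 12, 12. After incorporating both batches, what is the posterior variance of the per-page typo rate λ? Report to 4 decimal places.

0.4145

With a Gamma(shape α, rate β) prior, the Poisson likelihood is conjugate: the posterior is Gamma(α + ΣXᵢ, β + n).
Batch 1: sum of counts S = 55 over n = 5 pages.
After batch 1: Gamma(α+S, β+n) = Gamma(13.9+55, 5.6+5) = Gamma(68.9, 10.6).
Batch 2: sum of counts S = 107 over n = 10 pages.
After batch 2: Gamma(α+S, β+n) = Gamma(68.9+107, 10.6+10) = Gamma(175.9, 20.6).
Var = α/β² = 175.9/20.6² = 0.4145.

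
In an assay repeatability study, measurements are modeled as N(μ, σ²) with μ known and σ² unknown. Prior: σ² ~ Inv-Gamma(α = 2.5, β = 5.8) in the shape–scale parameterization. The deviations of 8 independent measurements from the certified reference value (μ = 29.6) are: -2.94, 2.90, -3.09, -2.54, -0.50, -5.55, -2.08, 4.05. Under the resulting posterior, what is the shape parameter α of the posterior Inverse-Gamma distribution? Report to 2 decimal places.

With known mean μ and an Inverse-Gamma(α, β) prior on σ², the Normal likelihood is conjugate: posterior is Inv-Gamma(α + n/2, β + Σ(xᵢ−μ)²/2).
Σ(xᵢ−μ)² = (-2.94)² + (2.90)² + (-3.09)² + (-2.54)² + (-0.50)² + (-5.55)² + (-2.08)² + (4.05)² = 84.8347.
Posterior: Inv-Gamma(2.5 + 8/2, 5.8 + 84.8347/2) = Inv-Gamma(6.50, 48.21735).
Posterior α = 6.50.

6.50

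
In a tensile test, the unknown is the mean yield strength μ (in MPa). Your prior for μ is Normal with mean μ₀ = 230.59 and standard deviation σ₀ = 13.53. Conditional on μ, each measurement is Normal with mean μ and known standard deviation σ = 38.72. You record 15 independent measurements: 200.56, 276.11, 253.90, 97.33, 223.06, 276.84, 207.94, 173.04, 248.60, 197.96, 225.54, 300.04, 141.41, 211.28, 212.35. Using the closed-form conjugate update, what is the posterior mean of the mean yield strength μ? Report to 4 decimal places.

221.4097

For Normal data with known variance σ², a Normal(μ₀, σ₀²) prior on μ is conjugate. Posterior precision = 1/σ₀² + n/σ²; posterior mean is the precision-weighted average of μ₀ and x̄.
Σxᵢ = 200.56 + 276.11 + 253.90 + 97.33 + 223.06 + 276.84 + 207.94 + 173.04 + 248.60 + 197.96 + 225.54 + 300.04 + 141.41 + 211.28 + 212.35 = 3245.96, so n·x̄ = 3245.96.
σ₀² = 13.53² = 183.0609, σ² = 38.72² = 1499.2384; σ² + n·σ₀² = 1499.2384 + 15·183.0609 = 4245.1519.
Posterior mean = (μ₀/σ₀² + n·x̄/σ²)/(1/σ₀² + n/σ²) = (σ²·μ₀ + σ₀²·n·x̄)/(σ² + n·σ₀²) = (1499.2384·230.59 + 183.0609·3245.96)/4245.1519 = 939917.74162/4245.1519 = 221.4097.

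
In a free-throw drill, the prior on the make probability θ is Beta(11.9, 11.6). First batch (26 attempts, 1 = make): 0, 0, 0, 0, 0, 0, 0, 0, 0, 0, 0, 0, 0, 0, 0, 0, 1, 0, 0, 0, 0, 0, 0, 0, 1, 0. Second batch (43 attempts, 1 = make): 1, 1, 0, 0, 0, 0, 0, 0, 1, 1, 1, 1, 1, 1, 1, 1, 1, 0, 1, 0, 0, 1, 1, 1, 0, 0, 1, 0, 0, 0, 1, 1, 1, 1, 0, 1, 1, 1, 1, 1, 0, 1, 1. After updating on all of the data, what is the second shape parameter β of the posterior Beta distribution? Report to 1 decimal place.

The Beta prior is conjugate to a Binomial/Bernoulli likelihood; the update adds successes to α and failures to β.
After batch 1: Beta(11.9+2, 11.6+24) = Beta(13.9, 35.6).
After batch 2: Beta(13.9+27, 35.6+16) = Beta(40.9, 51.6).
Posterior β = 51.6.

51.6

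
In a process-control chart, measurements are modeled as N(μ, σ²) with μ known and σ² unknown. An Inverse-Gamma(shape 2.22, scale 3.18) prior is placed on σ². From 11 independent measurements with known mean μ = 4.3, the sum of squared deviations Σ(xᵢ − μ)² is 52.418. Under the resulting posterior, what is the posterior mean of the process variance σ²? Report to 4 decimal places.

With known mean μ and an Inverse-Gamma(α, β) prior on σ², the Normal likelihood is conjugate: posterior is Inv-Gamma(α + n/2, β + Σ(xᵢ−μ)²/2).
Posterior: Inv-Gamma(2.22 + 11/2, 3.18 + 52.418/2) = Inv-Gamma(7.72, 29.3890).
E[σ²|data] = β/(α−1) = 29.3890/6.72 = 4.3734.

4.3734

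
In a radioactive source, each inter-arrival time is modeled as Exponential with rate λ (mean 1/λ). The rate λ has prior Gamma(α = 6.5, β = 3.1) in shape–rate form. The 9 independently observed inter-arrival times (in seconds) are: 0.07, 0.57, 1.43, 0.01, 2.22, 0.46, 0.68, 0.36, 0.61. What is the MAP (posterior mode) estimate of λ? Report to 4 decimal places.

1.5247

With a Gamma(shape α, rate β) prior on the exponential rate λ, the posterior after n observations with total T = Σxᵢ is Gamma(α+n, β+T).
Sum of observations T = 6.41 seconds; n = 9.
Posterior: Gamma(6.5+9, 3.1+6.41) = Gamma(15.5, 9.51).
Mode = (α−1)/β = 1.5247.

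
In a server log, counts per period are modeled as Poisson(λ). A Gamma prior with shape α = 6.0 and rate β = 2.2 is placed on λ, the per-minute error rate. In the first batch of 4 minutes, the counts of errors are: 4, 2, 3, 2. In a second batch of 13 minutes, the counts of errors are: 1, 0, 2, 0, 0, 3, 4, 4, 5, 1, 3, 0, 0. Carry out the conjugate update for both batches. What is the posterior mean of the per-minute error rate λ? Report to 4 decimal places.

With a Gamma(shape α, rate β) prior, the Poisson likelihood is conjugate: the posterior is Gamma(α + ΣXᵢ, β + n).
Batch 1: sum of counts S = 11 over n = 4 minutes.
After batch 1: Gamma(α+S, β+n) = Gamma(6.0+11, 2.2+4) = Gamma(17.0, 6.2).
Batch 2: sum of counts S = 23 over n = 13 minutes.
After batch 2: Gamma(α+S, β+n) = Gamma(17.0+23, 6.2+13) = Gamma(40.0, 19.2).
Posterior mean = α/β = 40.0/19.2 = 2.0833.

2.0833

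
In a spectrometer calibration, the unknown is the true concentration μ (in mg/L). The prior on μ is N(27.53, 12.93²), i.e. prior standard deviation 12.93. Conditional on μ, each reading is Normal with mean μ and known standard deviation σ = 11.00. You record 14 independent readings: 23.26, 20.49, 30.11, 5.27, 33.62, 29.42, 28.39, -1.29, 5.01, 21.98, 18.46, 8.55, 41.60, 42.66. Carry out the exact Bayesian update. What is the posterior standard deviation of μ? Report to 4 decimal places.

For Normal data with known variance σ², a Normal(μ₀, σ₀²) prior on μ is conjugate. Posterior precision = 1/σ₀² + n/σ²; posterior mean is the precision-weighted average of μ₀ and x̄.
σ₀² = 12.93² = 167.1849, σ² = 11.00² = 121; σ² + n·σ₀² = 121 + 14·167.1849 = 2461.5886.
Posterior precision = 1/σ₀² + n/σ² = 1/167.1849 + 14/121 = (σ² + n·σ₀²)/(σ₀²σ²) = 2461.5886/(167.1849·121); posterior variance σₙ² = σ₀²σ²/(σ² + n·σ₀²) = 167.1849·121/2461.5886 = 8.218015.
Posterior SD = √σₙ² = √(167.1849·121/2461.5886) = 2.8667.

2.8667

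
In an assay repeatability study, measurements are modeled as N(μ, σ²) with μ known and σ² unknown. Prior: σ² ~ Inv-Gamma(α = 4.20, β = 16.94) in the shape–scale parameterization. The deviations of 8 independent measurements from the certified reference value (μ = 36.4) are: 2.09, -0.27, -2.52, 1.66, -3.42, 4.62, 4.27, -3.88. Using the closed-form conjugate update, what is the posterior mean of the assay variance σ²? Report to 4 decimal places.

7.8997

With known mean μ and an Inverse-Gamma(α, β) prior on σ², the Normal likelihood is conjugate: posterior is Inv-Gamma(α + n/2, β + Σ(xᵢ−μ)²/2).
Σ(xᵢ−μ)² = (2.09)² + (-0.27)² + (-2.52)² + (1.66)² + (-3.42)² + (4.62)² + (4.27)² + (-3.88)² = 79.8751.
Posterior: Inv-Gamma(4.20 + 8/2, 16.94 + 79.8751/2) = Inv-Gamma(8.20, 56.87755).
E[σ²|data] = β/(α−1) = 56.87755/7.20 = 7.8997.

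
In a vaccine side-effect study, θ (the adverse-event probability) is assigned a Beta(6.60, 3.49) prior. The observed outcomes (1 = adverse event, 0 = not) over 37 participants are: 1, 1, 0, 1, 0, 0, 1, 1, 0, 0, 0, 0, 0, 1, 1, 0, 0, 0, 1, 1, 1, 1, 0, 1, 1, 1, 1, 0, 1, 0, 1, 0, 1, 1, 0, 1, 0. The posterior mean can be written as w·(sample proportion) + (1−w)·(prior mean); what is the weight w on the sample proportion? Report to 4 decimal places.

0.7857

The Beta prior is conjugate to a Binomial/Bernoulli likelihood; the update adds successes to α and failures to β.
Posterior mean = (α₀+k)/(α₀+β₀+n) = [n/(α₀+β₀+n)]·(k/n) + [(α₀+β₀)/(α₀+β₀+n)]·α₀/(α₀+β₀), so only n and the prior enter the weight.
The weight on the data is w = n/(α₀+β₀+n) = 37/(6.60+3.49+37) = 37/47.09 = 0.7857.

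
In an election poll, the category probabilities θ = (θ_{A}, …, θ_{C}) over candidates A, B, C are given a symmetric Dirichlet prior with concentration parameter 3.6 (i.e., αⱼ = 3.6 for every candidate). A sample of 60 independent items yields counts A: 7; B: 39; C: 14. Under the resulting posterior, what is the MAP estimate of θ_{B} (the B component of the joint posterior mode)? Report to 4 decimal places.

The Dirichlet prior is conjugate to the Multinomial likelihood: each posterior αⱼ = prior αⱼ + observed count nⱼ.
Posterior concentration: (10.6, 42.6, 17.6), total = 70.8.
Joint mode component: (α_{B}−1)/(Σα−K) = 41.6/67.8 = 0.6136.

0.6136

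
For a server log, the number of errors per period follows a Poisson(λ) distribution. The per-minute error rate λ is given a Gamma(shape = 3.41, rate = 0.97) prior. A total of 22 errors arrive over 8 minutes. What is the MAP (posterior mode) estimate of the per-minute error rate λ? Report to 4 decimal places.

2.7213

With a Gamma(shape α, rate β) prior, the Poisson likelihood is conjugate: the posterior is Gamma(α + ΣXᵢ, β + n).
Posterior: Gamma(α+S, β+n) = Gamma(3.41+22, 0.97+8) = Gamma(25.41, 8.97).
Mode of Gamma(α,β) for α≥1 is (α−1)/β = 24.41/8.97 = 2.7213.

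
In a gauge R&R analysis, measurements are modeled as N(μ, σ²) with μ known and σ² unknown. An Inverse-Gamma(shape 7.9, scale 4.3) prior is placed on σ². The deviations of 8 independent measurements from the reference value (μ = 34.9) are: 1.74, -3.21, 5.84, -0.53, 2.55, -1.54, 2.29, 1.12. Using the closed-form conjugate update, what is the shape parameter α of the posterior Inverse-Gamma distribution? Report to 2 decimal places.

11.90

With known mean μ and an Inverse-Gamma(α, β) prior on σ², the Normal likelihood is conjugate: posterior is Inv-Gamma(α + n/2, β + Σ(xᵢ−μ)²/2).
Σ(xᵢ−μ)² = (1.74)² + (-3.21)² + (5.84)² + (-0.53)² + (2.55)² + (-1.54)² + (2.29)² + (1.12)² = 63.0908.
Posterior: Inv-Gamma(7.9 + 8/2, 4.3 + 63.0908/2) = Inv-Gamma(11.90, 35.84540).
Posterior α = 11.90.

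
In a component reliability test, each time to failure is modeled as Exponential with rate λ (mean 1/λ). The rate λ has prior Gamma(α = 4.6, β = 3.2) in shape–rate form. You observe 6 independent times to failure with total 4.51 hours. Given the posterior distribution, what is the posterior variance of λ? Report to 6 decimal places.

With a Gamma(shape α, rate β) prior on the exponential rate λ, the posterior after n observations with total T = Σxᵢ is Gamma(α+n, β+T).
Posterior: Gamma(4.6+6, 3.2+4.51) = Gamma(10.6, 7.71).
Var = α/β² = 0.178319.

0.178319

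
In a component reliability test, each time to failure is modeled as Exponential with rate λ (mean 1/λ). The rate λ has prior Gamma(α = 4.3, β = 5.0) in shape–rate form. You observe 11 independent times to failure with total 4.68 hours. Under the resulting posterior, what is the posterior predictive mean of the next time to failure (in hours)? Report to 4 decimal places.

0.6769

With a Gamma(shape α, rate β) prior on the exponential rate λ, the posterior after n observations with total T = Σxᵢ is Gamma(α+n, β+T).
Posterior: Gamma(4.3+11, 5.0+4.68) = Gamma(15.3, 9.68).
The predictive distribution for the next observation is Lomax; its mean is β/(α−1) = 9.68/14.3 = 0.6769.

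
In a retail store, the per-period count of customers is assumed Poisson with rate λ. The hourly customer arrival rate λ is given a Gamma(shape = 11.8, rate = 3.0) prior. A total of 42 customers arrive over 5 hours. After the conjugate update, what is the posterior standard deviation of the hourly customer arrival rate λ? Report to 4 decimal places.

0.9169

With a Gamma(shape α, rate β) prior, the Poisson likelihood is conjugate: the posterior is Gamma(α + ΣXᵢ, β + n).
Posterior: Gamma(α+S, β+n) = Gamma(11.8+42, 3.0+5) = Gamma(53.8, 8.0).
SD = √α/β = √53.8/8.0 = 0.9169.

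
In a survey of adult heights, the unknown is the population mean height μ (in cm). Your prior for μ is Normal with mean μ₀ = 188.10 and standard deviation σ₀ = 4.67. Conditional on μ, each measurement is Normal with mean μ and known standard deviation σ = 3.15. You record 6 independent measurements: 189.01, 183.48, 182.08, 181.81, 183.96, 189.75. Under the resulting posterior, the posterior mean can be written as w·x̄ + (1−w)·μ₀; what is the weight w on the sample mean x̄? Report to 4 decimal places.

0.9295

For Normal data with known variance σ², a Normal(μ₀, σ₀²) prior on μ is conjugate. Posterior precision = 1/σ₀² + n/σ²; posterior mean is the precision-weighted average of μ₀ and x̄.
σ₀² = 4.67² = 21.8089, σ² = 3.15² = 9.9225. Prior precision 1/σ₀² = 1/21.8089; data precision n/σ² = 6/9.9225.
w = (n/σ²)/(1/σ₀² + n/σ²) = n·σ₀²/(σ² + n·σ₀²) = 6·21.8089/(9.9225 + 6·21.8089) = 130.8534/140.7759 = 0.9295.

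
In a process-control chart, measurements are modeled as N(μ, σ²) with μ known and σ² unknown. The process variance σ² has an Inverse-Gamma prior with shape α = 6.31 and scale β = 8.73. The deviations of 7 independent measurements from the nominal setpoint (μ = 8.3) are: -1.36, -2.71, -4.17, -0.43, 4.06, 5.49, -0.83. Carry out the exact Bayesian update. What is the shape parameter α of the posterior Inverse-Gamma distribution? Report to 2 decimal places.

With known mean μ and an Inverse-Gamma(α, β) prior on σ², the Normal likelihood is conjugate: posterior is Inv-Gamma(α + n/2, β + Σ(xᵢ−μ)²/2).
Σ(xᵢ−μ)² = (-1.36)² + (-2.71)² + (-4.17)² + (-0.43)² + (4.06)² + (5.49)² + (-0.83)² = 74.0801.
Posterior: Inv-Gamma(6.31 + 7/2, 8.73 + 74.0801/2) = Inv-Gamma(9.81, 45.77005).
Posterior α = 9.81.

9.81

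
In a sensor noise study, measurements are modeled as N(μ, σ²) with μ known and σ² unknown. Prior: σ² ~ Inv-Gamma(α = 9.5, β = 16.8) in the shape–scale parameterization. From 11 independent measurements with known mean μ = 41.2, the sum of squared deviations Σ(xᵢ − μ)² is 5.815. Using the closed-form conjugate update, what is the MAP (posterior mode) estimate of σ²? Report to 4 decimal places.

1.2317

With known mean μ and an Inverse-Gamma(α, β) prior on σ², the Normal likelihood is conjugate: posterior is Inv-Gamma(α + n/2, β + Σ(xᵢ−μ)²/2).
Posterior: Inv-Gamma(9.5 + 11/2, 16.8 + 5.815/2) = Inv-Gamma(15.00, 19.7075).
Mode = β/(α+1) = 19.7075/16.00 = 1.2317.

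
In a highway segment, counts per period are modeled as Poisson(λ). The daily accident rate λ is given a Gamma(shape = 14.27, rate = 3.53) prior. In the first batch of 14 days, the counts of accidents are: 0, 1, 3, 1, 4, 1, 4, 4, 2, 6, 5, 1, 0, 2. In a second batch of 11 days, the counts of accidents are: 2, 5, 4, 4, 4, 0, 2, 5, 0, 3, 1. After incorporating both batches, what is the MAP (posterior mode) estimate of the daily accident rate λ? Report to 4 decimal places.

With a Gamma(shape α, rate β) prior, the Poisson likelihood is conjugate: the posterior is Gamma(α + ΣXᵢ, β + n).
Batch 1: sum of counts S = 34 over n = 14 days.
After batch 1: Gamma(α+S, β+n) = Gamma(14.27+34, 3.53+14) = Gamma(48.27, 17.53).
Batch 2: sum of counts S = 30 over n = 11 days.
After batch 2: Gamma(α+S, β+n) = Gamma(48.27+30, 17.53+11) = Gamma(78.27, 28.53).
Mode of Gamma(α,β) for α≥1 is (α−1)/β = 77.27/28.53 = 2.7084.

2.7084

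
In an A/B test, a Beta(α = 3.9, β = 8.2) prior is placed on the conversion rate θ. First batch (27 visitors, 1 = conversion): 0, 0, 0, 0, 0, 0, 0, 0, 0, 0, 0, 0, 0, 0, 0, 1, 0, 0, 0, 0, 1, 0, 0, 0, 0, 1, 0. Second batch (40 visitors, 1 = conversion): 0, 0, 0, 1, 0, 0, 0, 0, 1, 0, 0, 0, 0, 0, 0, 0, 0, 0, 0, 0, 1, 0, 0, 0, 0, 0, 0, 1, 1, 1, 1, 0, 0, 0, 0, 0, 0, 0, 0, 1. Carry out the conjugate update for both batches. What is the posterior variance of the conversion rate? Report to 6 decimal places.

The Beta prior is conjugate to a Binomial/Bernoulli likelihood; the update adds successes to α and failures to β.
After batch 1: Beta(3.9+3, 8.2+24) = Beta(6.9, 32.2).
After batch 2: Beta(6.9+8, 32.2+32) = Beta(14.9, 64.2).
Var = αβ/((α+β)²(α+β+1)) = 14.9·64.2/(79.1²·80.1) = 0.001909.

0.001909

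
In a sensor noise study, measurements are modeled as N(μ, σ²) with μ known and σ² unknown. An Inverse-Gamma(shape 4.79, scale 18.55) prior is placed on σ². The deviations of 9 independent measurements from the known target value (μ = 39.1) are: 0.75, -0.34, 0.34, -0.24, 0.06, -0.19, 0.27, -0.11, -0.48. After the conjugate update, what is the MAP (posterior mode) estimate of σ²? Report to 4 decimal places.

With known mean μ and an Inverse-Gamma(α, β) prior on σ², the Normal likelihood is conjugate: posterior is Inv-Gamma(α + n/2, β + Σ(xᵢ−μ)²/2).
Σ(xᵢ−μ)² = (0.75)² + (-0.34)² + (0.34)² + (-0.24)² + (0.06)² + (-0.19)² + (0.27)² + (-0.11)² + (-0.48)² = 1.2064.
Posterior: Inv-Gamma(4.79 + 9/2, 18.55 + 1.2064/2) = Inv-Gamma(9.29, 19.15320).
Mode = β/(α+1) = 19.15320/10.29 = 1.8613.

1.8613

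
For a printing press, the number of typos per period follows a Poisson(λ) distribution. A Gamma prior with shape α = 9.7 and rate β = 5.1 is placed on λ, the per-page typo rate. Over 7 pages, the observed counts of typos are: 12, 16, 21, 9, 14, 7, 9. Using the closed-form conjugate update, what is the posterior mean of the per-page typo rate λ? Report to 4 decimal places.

8.0744

With a Gamma(shape α, rate β) prior, the Poisson likelihood is conjugate: the posterior is Gamma(α + ΣXᵢ, β + n).
Sum of counts S = 88 over n = 7 pages.
Posterior: Gamma(α+S, β+n) = Gamma(9.7+88, 5.1+7) = Gamma(97.7, 12.1).
Posterior mean = α/β = 97.7/12.1 = 8.0744.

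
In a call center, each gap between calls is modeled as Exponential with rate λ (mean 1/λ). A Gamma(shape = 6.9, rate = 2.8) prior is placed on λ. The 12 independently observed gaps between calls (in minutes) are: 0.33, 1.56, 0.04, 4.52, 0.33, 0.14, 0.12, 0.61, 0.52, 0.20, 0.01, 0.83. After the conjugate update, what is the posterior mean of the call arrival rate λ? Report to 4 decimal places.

With a Gamma(shape α, rate β) prior on the exponential rate λ, the posterior after n observations with total T = Σxᵢ is Gamma(α+n, β+T).
Sum of observations T = 9.21 minutes; n = 12.
Posterior: Gamma(6.9+12, 2.8+9.21) = Gamma(18.9, 12.01).
Posterior mean of λ = α/β = 18.9/12.01 = 1.5737.

1.5737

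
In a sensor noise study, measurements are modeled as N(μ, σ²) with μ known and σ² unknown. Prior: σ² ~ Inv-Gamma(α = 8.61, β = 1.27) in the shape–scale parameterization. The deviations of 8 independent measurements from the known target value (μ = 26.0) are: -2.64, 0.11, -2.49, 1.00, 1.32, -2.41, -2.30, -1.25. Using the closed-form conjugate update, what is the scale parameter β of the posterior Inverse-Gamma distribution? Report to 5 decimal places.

15.56240

With known mean μ and an Inverse-Gamma(α, β) prior on σ², the Normal likelihood is conjugate: posterior is Inv-Gamma(α + n/2, β + Σ(xᵢ−μ)²/2).
Σ(xᵢ−μ)² = (-2.64)² + (0.11)² + (-2.49)² + (1.00)² + (1.32)² + (-2.41)² + (-2.30)² + (-1.25)² = 28.5848.
Posterior: Inv-Gamma(8.61 + 8/2, 1.27 + 28.5848/2) = Inv-Gamma(12.61, 15.56240).
Posterior β = 15.56240.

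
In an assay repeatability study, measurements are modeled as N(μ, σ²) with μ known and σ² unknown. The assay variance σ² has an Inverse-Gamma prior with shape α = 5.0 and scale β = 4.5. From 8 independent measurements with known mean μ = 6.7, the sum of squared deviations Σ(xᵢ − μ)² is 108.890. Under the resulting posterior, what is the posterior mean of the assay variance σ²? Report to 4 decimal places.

7.3681

With known mean μ and an Inverse-Gamma(α, β) prior on σ², the Normal likelihood is conjugate: posterior is Inv-Gamma(α + n/2, β + Σ(xᵢ−μ)²/2).
Posterior: Inv-Gamma(5.0 + 8/2, 4.5 + 108.890/2) = Inv-Gamma(9.00, 58.9450).
E[σ²|data] = β/(α−1) = 58.9450/8.00 = 7.3681.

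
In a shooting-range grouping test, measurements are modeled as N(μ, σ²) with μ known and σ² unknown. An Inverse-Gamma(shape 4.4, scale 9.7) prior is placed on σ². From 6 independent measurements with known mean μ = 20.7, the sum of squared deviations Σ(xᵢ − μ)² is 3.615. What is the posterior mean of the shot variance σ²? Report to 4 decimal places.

With known mean μ and an Inverse-Gamma(α, β) prior on σ², the Normal likelihood is conjugate: posterior is Inv-Gamma(α + n/2, β + Σ(xᵢ−μ)²/2).
Posterior: Inv-Gamma(4.4 + 6/2, 9.7 + 3.615/2) = Inv-Gamma(7.40, 11.5075).
E[σ²|data] = β/(α−1) = 11.5075/6.40 = 1.7980.

1.7980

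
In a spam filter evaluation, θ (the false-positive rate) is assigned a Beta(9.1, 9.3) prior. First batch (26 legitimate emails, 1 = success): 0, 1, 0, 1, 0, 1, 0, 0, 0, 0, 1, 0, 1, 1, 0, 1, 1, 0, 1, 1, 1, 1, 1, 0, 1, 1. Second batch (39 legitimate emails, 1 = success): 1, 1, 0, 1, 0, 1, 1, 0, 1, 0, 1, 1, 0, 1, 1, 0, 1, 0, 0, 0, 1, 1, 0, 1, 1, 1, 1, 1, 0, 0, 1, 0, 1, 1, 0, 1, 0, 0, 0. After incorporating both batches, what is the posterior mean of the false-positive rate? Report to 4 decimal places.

The Beta prior is conjugate to a Binomial/Bernoulli likelihood; the update adds successes to α and failures to β.
After batch 1: Beta(9.1+15, 9.3+11) = Beta(24.1, 20.3).
After batch 2: Beta(24.1+22, 20.3+17) = Beta(46.1, 37.3).
Posterior mean = α/(α+β) = 46.1/83.4 = 0.5528.

0.5528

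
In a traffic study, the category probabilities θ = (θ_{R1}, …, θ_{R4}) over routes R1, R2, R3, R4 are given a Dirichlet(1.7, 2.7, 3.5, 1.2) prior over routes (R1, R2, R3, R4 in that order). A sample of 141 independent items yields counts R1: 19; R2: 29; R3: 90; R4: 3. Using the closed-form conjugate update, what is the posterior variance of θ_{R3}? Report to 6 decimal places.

0.001555

The Dirichlet prior is conjugate to the Multinomial likelihood: each posterior αⱼ = prior αⱼ + observed count nⱼ.
Posterior concentration: (20.7, 31.7, 93.5, 4.2), total = 150.1.
Var[θ_j] = α_j(Σα−α_j)/((Σα)²(Σα+1)) = 93.5·56.6/(150.1²·151.1) = 0.001555.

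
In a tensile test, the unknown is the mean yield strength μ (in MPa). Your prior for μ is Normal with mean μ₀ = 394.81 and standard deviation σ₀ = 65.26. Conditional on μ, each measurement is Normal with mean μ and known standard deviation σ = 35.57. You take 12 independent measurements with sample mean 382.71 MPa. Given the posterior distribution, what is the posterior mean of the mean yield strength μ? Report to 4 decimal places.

383.0023

For Normal data with known variance σ², a Normal(μ₀, σ₀²) prior on μ is conjugate. Posterior precision = 1/σ₀² + n/σ²; posterior mean is the precision-weighted average of μ₀ and x̄.
n·x̄ = 12·382.71 = 4592.52.
σ₀² = 65.26² = 4258.8676, σ² = 35.57² = 1265.2249; σ² + n·σ₀² = 1265.2249 + 12·4258.8676 = 52371.6361.
Posterior mean = (μ₀/σ₀² + n·x̄/σ²)/(1/σ₀² + n/σ²) = (σ²·μ₀ + σ₀²·n·x̄)/(σ² + n·σ₀²) = (1265.2249·394.81 + 4258.8676·4592.52)/52371.6361 = 20058458.073121/52371.6361 = 383.0023.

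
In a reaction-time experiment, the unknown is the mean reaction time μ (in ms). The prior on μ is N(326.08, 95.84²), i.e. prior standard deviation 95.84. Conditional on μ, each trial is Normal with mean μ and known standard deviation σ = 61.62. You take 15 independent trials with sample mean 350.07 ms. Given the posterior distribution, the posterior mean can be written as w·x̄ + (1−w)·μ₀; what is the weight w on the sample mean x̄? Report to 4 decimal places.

0.9732

For Normal data with known variance σ², a Normal(μ₀, σ₀²) prior on μ is conjugate. Posterior precision = 1/σ₀² + n/σ²; posterior mean is the precision-weighted average of μ₀ and x̄.
σ₀² = 95.84² = 9185.3056, σ² = 61.62² = 3797.0244. Prior precision 1/σ₀² = 1/9185.3056; data precision n/σ² = 15/3797.0244.
w = (n/σ²)/(1/σ₀² + n/σ²) = n·σ₀²/(σ² + n·σ₀²) = 15·9185.3056/(3797.0244 + 15·9185.3056) = 137779.584/141576.6084 = 0.9732.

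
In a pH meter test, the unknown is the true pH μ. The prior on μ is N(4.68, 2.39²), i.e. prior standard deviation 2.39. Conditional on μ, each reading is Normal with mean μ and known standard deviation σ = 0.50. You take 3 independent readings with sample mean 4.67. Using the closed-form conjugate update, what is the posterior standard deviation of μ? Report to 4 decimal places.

For Normal data with known variance σ², a Normal(μ₀, σ₀²) prior on μ is conjugate. Posterior precision = 1/σ₀² + n/σ²; posterior mean is the precision-weighted average of μ₀ and x̄.
σ₀² = 2.39² = 5.7121, σ² = 0.50² = 0.25; σ² + n·σ₀² = 0.25 + 3·5.7121 = 17.3863.
Posterior precision = 1/σ₀² + n/σ² = 1/5.7121 + 3/0.25 = (σ² + n·σ₀²)/(σ₀²σ²) = 17.3863/(5.7121·0.25); posterior variance σₙ² = σ₀²σ²/(σ² + n·σ₀²) = 5.7121·0.25/17.3863 = 0.082135.
Posterior SD = √σₙ² = √(5.7121·0.25/17.3863) = 0.2866.

0.2866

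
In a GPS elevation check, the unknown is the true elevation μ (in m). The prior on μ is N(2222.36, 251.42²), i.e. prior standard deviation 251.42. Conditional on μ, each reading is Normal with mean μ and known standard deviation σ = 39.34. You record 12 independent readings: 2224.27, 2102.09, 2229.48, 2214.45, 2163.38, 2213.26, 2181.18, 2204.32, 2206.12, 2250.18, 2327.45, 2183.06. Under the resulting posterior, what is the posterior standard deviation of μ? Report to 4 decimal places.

For Normal data with known variance σ², a Normal(μ₀, σ₀²) prior on μ is conjugate. Posterior precision = 1/σ₀² + n/σ²; posterior mean is the precision-weighted average of μ₀ and x̄.
σ₀² = 251.42² = 63212.0164, σ² = 39.34² = 1547.6356; σ² + n·σ₀² = 1547.6356 + 12·63212.0164 = 760091.8324.
Posterior precision = 1/σ₀² + n/σ² = 1/63212.0164 + 12/1547.6356 = (σ² + n·σ₀²)/(σ₀²σ²) = 760091.8324/(63212.0164·1547.6356); posterior variance σₙ² = σ₀²σ²/(σ² + n·σ₀²) = 63212.0164·1547.6356/760091.8324 = 128.707036.
Posterior SD = √σₙ² = √(63212.0164·1547.6356/760091.8324) = 11.3449.

11.3449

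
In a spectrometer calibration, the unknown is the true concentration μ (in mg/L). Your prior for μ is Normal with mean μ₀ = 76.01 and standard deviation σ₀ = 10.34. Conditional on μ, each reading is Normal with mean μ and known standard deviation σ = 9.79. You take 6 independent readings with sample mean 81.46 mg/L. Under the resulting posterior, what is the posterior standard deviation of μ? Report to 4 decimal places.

3.7279

For Normal data with known variance σ², a Normal(μ₀, σ₀²) prior on μ is conjugate. Posterior precision = 1/σ₀² + n/σ²; posterior mean is the precision-weighted average of μ₀ and x̄.
σ₀² = 10.34² = 106.9156, σ² = 9.79² = 95.8441; σ² + n·σ₀² = 95.8441 + 6·106.9156 = 737.3377.
Posterior precision = 1/σ₀² + n/σ² = 1/106.9156 + 6/95.8441 = (σ² + n·σ₀²)/(σ₀²σ²) = 737.3377/(106.9156·95.8441); posterior variance σₙ² = σ₀²σ²/(σ² + n·σ₀²) = 106.9156·95.8441/737.3377 = 13.897607.
Posterior SD = √σₙ² = √(106.9156·95.8441/737.3377) = 3.7279.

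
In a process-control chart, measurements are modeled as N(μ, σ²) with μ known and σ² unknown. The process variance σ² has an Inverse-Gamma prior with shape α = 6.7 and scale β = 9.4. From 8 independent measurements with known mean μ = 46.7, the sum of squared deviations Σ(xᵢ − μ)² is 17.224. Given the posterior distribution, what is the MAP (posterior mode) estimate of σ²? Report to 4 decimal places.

With known mean μ and an Inverse-Gamma(α, β) prior on σ², the Normal likelihood is conjugate: posterior is Inv-Gamma(α + n/2, β + Σ(xᵢ−μ)²/2).
Posterior: Inv-Gamma(6.7 + 8/2, 9.4 + 17.224/2) = Inv-Gamma(10.70, 18.0120).
Mode = β/(α+1) = 18.0120/11.70 = 1.5395.

1.5395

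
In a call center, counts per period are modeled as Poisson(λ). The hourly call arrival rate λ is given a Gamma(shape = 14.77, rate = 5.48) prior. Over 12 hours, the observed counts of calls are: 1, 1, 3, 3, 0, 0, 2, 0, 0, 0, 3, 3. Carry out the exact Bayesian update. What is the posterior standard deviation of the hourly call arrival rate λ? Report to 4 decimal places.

With a Gamma(shape α, rate β) prior, the Poisson likelihood is conjugate: the posterior is Gamma(α + ΣXᵢ, β + n).
Sum of counts S = 16 over n = 12 hours.
Posterior: Gamma(α+S, β+n) = Gamma(14.77+16, 5.48+12) = Gamma(30.77, 17.48).
SD = √α/β = √30.77/17.48 = 0.3173.

0.3173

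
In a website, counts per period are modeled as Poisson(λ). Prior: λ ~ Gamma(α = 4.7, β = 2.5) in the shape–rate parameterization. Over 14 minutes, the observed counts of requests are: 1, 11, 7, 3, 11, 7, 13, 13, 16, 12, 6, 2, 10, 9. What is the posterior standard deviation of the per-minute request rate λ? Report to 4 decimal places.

With a Gamma(shape α, rate β) prior, the Poisson likelihood is conjugate: the posterior is Gamma(α + ΣXᵢ, β + n).
Sum of counts S = 121 over n = 14 minutes.
Posterior: Gamma(α+S, β+n) = Gamma(4.7+121, 2.5+14) = Gamma(125.7, 16.5).
SD = √α/β = √125.7/16.5 = 0.6795.

0.6795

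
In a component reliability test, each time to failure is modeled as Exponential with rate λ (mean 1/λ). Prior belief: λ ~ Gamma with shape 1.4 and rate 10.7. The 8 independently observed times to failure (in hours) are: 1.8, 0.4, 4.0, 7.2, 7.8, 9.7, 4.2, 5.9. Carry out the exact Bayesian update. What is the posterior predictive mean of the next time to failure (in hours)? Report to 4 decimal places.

With a Gamma(shape α, rate β) prior on the exponential rate λ, the posterior after n observations with total T = Σxᵢ is Gamma(α+n, β+T).
Sum of observations T = 41.0 hours; n = 8.
Posterior: Gamma(1.4+8, 10.7+41.0) = Gamma(9.4, 51.7).
The predictive distribution for the next observation is Lomax; its mean is β/(α−1) = 51.7/8.4 = 6.1548.

6.1548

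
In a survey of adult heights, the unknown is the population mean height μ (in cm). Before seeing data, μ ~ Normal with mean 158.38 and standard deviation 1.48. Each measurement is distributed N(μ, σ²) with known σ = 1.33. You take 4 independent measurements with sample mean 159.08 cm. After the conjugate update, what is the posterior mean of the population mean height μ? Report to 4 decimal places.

For Normal data with known variance σ², a Normal(μ₀, σ₀²) prior on μ is conjugate. Posterior precision = 1/σ₀² + n/σ²; posterior mean is the precision-weighted average of μ₀ and x̄.
n·x̄ = 4·159.08 = 636.32.
σ₀² = 1.48² = 2.1904, σ² = 1.33² = 1.7689; σ² + n·σ₀² = 1.7689 + 4·2.1904 = 10.5305.
Posterior mean = (μ₀/σ₀² + n·x̄/σ²)/(1/σ₀² + n/σ²) = (σ²·μ₀ + σ₀²·n·x̄)/(σ² + n·σ₀²) = (1.7689·158.38 + 2.1904·636.32)/10.5305 = 1673.95371/10.5305 = 158.9624.

158.9624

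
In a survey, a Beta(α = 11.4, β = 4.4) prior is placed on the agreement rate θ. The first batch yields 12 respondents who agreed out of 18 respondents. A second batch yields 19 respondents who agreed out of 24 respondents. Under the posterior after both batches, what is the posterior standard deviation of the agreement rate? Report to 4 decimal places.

The Beta prior is conjugate to a Binomial/Bernoulli likelihood; the update adds successes to α and failures to β.
After batch 1: Beta(11.4+12, 4.4+6) = Beta(23.4, 10.4).
After batch 2: Beta(23.4+19, 10.4+5) = Beta(42.4, 15.4).
Var = αβ/((α+β)²(α+β+1)) = 42.4·15.4/(57.8²·58.8) = 0.00332394; SD = √0.00332394 = 0.0577.

0.0577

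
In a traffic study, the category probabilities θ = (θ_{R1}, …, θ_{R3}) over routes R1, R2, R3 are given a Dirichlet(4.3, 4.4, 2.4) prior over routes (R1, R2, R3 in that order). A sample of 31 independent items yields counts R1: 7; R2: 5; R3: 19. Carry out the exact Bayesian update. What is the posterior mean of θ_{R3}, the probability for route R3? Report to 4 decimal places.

The Dirichlet prior is conjugate to the Multinomial likelihood: each posterior αⱼ = prior αⱼ + observed count nⱼ.
Posterior concentration: (11.3, 9.4, 21.4), total = 42.1.
E[θ_{R3}|data] = α_{R3}/Σα = 21.4/42.1 = 0.5083.

0.5083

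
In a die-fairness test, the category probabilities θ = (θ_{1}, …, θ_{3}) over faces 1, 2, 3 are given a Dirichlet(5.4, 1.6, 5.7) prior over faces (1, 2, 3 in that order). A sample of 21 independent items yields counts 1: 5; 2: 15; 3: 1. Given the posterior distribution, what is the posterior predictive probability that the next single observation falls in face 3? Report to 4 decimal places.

The Dirichlet prior is conjugate to the Multinomial likelihood: each posterior αⱼ = prior αⱼ + observed count nⱼ.
Posterior concentration: (10.4, 16.6, 6.7), total = 33.7.
P(next = 3 | data) = α_{3}/Σα = 0.1988.

0.1988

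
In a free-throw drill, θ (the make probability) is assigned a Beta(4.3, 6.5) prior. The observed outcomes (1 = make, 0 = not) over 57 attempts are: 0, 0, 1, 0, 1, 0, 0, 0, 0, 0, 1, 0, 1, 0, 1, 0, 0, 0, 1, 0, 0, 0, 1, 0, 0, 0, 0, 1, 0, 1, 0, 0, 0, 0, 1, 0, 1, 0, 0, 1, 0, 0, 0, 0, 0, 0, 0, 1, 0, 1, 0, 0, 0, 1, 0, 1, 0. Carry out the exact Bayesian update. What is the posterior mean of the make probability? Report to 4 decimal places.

0.2994

The Beta prior is conjugate to a Binomial/Bernoulli likelihood; the update adds successes to α and failures to β.
Posterior: Beta(α+k, β+n−k) = Beta(4.3+16, 6.5+41) = Beta(20.3, 47.5).
Posterior mean = α/(α+β) = 20.3/67.8 = 0.2994.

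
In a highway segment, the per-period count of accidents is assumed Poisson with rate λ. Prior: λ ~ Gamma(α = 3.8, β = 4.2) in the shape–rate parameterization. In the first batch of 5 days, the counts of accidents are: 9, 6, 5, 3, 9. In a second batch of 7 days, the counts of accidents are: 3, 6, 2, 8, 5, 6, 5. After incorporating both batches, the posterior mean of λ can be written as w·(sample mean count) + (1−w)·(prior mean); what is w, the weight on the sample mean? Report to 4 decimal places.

0.7407

With a Gamma(shape α, rate β) prior, the Poisson likelihood is conjugate: the posterior is Gamma(α + ΣXᵢ, β + n).
Total number of days: n = 5 + 7 = 12.
Posterior mean = (α₀+S)/(β₀+n) = [n/(β₀+n)]·(S/n) + [β₀/(β₀+n)]·(α₀/β₀), so only n and β₀ enter the weight.
Weight on data w = n/(β₀+n) = 12/(4.2+12) = 12/16.2 = 0.7407.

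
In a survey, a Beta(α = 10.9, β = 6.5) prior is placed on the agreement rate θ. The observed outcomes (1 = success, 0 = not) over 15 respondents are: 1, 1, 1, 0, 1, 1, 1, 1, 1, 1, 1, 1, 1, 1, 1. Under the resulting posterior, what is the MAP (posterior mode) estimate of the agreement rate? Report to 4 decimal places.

The Beta prior is conjugate to a Binomial/Bernoulli likelihood; the update adds successes to α and failures to β.
Posterior: Beta(α+k, β+n−k) = Beta(10.9+14, 6.5+1) = Beta(24.9, 7.5).
Mode of Beta(a,b) for a,b>1 is (a−1)/(a+b−2) = 23.9/30.4 = 0.7862.

0.7862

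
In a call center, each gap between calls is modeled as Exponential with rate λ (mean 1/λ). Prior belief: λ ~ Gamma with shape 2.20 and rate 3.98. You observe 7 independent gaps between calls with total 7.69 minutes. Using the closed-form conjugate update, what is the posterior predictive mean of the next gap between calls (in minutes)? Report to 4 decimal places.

1.4232

With a Gamma(shape α, rate β) prior on the exponential rate λ, the posterior after n observations with total T = Σxᵢ is Gamma(α+n, β+T).
Posterior: Gamma(2.20+7, 3.98+7.69) = Gamma(9.20, 11.67).
The predictive distribution for the next observation is Lomax; its mean is β/(α−1) = 11.67/8.20 = 1.4232.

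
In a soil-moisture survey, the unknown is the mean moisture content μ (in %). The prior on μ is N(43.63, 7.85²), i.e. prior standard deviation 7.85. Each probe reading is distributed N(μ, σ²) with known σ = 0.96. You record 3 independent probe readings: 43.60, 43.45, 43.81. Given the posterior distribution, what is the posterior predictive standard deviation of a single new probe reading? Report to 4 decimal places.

1.1078

For Normal data with known variance σ², a Normal(μ₀, σ₀²) prior on μ is conjugate. Posterior precision = 1/σ₀² + n/σ²; posterior mean is the precision-weighted average of μ₀ and x̄.
σ₀² = 7.85² = 61.6225, σ² = 0.96² = 0.9216; σ² + n·σ₀² = 0.9216 + 3·61.6225 = 185.7891.
Posterior precision = 1/σ₀² + n/σ² = 1/61.6225 + 3/0.9216 = (σ² + n·σ₀²)/(σ₀²σ²) = 185.7891/(61.6225·0.9216); posterior variance σₙ² = σ₀²σ²/(σ² + n·σ₀²) = 61.6225·0.9216/185.7891 = 0.305676.
Predictive variance for one new observation = σₙ² + σ² = 61.6225·0.9216/185.7891 + 0.9216 = σ²·(σ₀² + 185.7891)/185.7891 = 0.9216·247.4116/185.7891 = 1.227276; SD = √(0.9216·247.4116/185.7891) = 1.1078.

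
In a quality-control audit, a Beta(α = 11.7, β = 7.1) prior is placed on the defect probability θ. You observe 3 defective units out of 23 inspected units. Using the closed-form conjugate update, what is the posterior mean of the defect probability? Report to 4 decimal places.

The Beta prior is conjugate to a Binomial/Bernoulli likelihood; the update adds successes to α and failures to β.
Posterior: Beta(α+k, β+n−k) = Beta(11.7+3, 7.1+20) = Beta(14.7, 27.1).
Posterior mean = α/(α+β) = 14.7/41.8 = 0.3517.

0.3517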